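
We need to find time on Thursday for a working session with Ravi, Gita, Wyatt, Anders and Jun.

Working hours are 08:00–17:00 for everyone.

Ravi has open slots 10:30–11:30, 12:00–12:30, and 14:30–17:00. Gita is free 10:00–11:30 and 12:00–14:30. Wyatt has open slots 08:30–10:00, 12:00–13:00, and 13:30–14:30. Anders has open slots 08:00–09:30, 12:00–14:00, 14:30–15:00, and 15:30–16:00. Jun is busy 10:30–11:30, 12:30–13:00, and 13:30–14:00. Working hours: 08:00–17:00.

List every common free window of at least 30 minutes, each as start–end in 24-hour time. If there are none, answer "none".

Jun free within 08:00–17:00: 08:00–10:30, 11:30–12:30, 13:00–13:30, 14:00–17:00.
Ravi ∩ Gita: 10:30–11:30, 12:00–12:30.
Ravi ∩ Gita ∩ Wyatt: 12:00–12:30.
Ravi ∩ Gita ∩ Wyatt ∩ Anders: 12:00–12:30.
Ravi ∩ Gita ∩ Wyatt ∩ Anders ∩ Jun: 12:00–12:30.
Windows ≥ 30 min: 12:00–12:30.

12:00–12:30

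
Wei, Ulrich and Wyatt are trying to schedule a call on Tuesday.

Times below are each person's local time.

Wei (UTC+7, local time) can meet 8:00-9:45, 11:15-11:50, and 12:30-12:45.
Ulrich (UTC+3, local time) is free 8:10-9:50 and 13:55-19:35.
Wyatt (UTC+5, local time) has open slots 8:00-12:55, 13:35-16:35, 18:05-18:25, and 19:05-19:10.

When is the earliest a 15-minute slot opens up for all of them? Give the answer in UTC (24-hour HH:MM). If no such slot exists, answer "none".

05:30

Wei → UTC: 01:00–02:45, 04:15–04:50, 05:30–05:45.
Ulrich → UTC: 05:10–06:50, 10:55–16:35.
Wyatt → UTC: 03:00–07:55, 08:35–11:35, 13:05–13:25, 14:05–14:10.
Wei ∩ Ulrich: 05:30–05:45.
Wei ∩ Ulrich ∩ Wyatt: 05:30–05:45.
Windows ≥ 15 min: 05:30–05:45.
Earliest such window starts at 05:30.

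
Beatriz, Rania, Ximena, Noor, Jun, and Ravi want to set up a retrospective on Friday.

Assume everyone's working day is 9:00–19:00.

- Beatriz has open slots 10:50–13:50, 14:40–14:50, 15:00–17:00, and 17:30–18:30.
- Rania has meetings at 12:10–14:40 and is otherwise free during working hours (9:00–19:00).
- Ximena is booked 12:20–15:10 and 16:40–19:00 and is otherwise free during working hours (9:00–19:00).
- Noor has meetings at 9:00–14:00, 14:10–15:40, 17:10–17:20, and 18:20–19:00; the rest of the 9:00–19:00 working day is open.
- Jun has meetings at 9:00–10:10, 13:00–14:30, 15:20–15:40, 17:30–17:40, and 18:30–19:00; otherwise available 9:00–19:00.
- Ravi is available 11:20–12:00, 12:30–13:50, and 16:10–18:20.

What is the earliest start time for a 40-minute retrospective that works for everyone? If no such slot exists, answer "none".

none

Rania free within 09:00–19:00: 09:00–12:10, 14:40–19:00.
Ximena free within 09:00–19:00: 09:00–12:20, 15:10–16:40.
Noor free within 09:00–19:00: 14:00–14:10, 15:40–17:10, 17:20–18:20.
Jun free within 09:00–19:00: 10:10–13:00, 14:30–15:20, 15:40–17:30, 17:40–18:30.
Beatriz ∩ Rania: 10:50–12:10, 14:40–14:50, 15:00–17:00, 17:30–18:30.
Beatriz ∩ Rania ∩ Ximena: 10:50–12:10, 15:10–16:40.
Beatriz ∩ Rania ∩ Ximena ∩ Noor: 15:40–16:40.
Beatriz ∩ Rania ∩ Ximena ∩ Noor ∩ Jun: 15:40–16:40.
Beatriz ∩ Rania ∩ Ximena ∩ Noor ∩ Jun ∩ Ravi: 16:10–16:40.
Windows ≥ 40 min: (none).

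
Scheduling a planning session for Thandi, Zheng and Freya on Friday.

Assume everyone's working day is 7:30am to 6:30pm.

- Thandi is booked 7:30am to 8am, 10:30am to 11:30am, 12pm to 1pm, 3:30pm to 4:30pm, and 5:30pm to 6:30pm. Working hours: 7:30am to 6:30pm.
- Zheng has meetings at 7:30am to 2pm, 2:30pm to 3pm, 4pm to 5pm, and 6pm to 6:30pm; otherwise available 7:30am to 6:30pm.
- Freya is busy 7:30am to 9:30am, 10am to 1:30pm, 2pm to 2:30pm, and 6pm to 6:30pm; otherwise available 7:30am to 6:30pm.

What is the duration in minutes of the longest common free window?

30 minutes

Thandi free within 07:30–18:30: 08:00–10:30, 11:30–12:00, 13:00–15:30, 16:30–17:30.
Zheng free within 07:30–18:30: 14:00–14:30, 15:00–16:00, 17:00–18:00.
Freya free within 07:30–18:30: 09:30–10:00, 13:30–14:00, 14:30–18:00.
Thandi ∩ Zheng: 14:00–14:30, 15:00–15:30, 17:00–17:30.
Thandi ∩ Zheng ∩ Freya: 15:00–15:30, 17:00–17:30.
Common window lengths: 30, 30 min; longest is 30.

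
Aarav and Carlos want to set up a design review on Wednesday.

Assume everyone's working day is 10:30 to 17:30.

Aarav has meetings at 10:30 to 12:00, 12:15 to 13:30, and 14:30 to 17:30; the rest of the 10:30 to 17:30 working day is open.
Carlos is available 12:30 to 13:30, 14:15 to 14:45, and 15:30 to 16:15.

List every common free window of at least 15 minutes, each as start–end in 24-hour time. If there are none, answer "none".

14:15–14:30

Aarav free within 10:30–17:30: 12:00–12:15, 13:30–14:30.
Aarav ∩ Carlos: 14:15–14:30.
Windows ≥ 15 min: 14:15–14:30.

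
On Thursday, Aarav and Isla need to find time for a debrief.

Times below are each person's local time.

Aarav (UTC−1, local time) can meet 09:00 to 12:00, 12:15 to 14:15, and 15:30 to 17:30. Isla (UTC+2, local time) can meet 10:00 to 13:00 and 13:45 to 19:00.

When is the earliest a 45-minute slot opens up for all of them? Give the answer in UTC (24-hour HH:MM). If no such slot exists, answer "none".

10:00

Aarav → UTC: 10:00–13:00, 13:15–15:15, 16:30–18:30.
Isla → UTC: 08:00–11:00, 11:45–17:00.
Aarav ∩ Isla: 10:00–11:00, 11:45–13:00, 13:15–15:15, 16:30–17:00.
Windows ≥ 45 min: 10:00–11:00, 11:45–13:00, 13:15–15:15.
Earliest such window starts at 10:00.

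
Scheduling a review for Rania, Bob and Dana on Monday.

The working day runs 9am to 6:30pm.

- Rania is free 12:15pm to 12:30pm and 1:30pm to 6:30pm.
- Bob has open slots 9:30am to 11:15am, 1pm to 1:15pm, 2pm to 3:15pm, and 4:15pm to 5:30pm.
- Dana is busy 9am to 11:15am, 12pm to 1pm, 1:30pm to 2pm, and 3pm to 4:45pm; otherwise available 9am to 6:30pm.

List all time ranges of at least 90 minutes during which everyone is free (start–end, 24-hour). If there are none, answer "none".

Dana free within 09:00–18:30: 11:15–12:00, 13:00–13:30, 14:00–15:00, 16:45–18:30.
Rania ∩ Bob: 14:00–15:15, 16:15–17:30.
Rania ∩ Bob ∩ Dana: 14:00–15:00, 16:45–17:30.
Windows ≥ 90 min: (none).

none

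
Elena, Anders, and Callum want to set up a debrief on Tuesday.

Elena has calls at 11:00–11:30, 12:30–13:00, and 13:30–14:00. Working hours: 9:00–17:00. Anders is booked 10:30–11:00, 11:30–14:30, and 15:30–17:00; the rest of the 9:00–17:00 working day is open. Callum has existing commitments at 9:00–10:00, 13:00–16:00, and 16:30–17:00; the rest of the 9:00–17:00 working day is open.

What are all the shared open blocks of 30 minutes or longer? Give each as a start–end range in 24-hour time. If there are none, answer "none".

10:00–10:30

Elena free within 09:00–17:00: 09:00–11:00, 11:30–12:30, 13:00–13:30, 14:00–17:00.
Anders free within 09:00–17:00: 09:00–10:30, 11:00–11:30, 14:30–15:30.
Callum free within 09:00–17:00: 10:00–13:00, 16:00–16:30.
Elena ∩ Anders: 09:00–10:30, 14:30–15:30.
Elena ∩ Anders ∩ Callum: 10:00–10:30.
Windows ≥ 30 min: 10:00–10:30.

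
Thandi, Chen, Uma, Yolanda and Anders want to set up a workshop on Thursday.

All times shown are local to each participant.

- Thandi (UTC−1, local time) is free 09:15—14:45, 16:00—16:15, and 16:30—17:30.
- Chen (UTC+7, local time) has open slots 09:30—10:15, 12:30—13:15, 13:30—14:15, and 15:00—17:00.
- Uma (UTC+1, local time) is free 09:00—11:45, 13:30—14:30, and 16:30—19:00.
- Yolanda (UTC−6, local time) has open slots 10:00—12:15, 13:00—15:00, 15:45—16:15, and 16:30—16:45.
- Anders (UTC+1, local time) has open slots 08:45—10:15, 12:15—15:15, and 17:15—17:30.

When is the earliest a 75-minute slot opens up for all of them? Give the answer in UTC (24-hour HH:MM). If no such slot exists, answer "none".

none

Thandi → UTC: 10:15–15:45, 17:00–17:15, 17:30–18:30.
Chen → UTC: 02:30–03:15, 05:30–06:15, 06:30–07:15, 08:00–10:00.
Uma → UTC: 08:00–10:45, 12:30–13:30, 15:30–18:00.
Yolanda → UTC: 16:00–18:15, 19:00–21:00, 21:45–22:15, 22:30–22:45.
Anders → UTC: 07:45–09:15, 11:15–14:15, 16:15–16:30.
Thandi ∩ Chen: (none).
Thandi ∩ Chen ∩ Uma: (none).
Thandi ∩ Chen ∩ Uma ∩ Yolanda: (none).
Thandi ∩ Chen ∩ Uma ∩ Yolanda ∩ Anders: (none).
Windows ≥ 75 min: (none).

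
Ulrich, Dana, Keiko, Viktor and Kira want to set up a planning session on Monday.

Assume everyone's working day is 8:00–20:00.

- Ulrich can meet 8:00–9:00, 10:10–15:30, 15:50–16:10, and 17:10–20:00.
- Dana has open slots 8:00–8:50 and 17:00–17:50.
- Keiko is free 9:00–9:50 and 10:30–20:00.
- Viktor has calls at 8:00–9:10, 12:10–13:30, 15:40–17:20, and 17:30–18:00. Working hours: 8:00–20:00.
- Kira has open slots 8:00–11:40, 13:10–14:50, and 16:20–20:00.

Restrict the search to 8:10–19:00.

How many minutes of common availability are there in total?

10 minutes

Viktor free within 08:00–20:00: 09:10–12:10, 13:30–15:40, 17:20–17:30, 18:00–20:00.
Ulrich ∩ Dana: 08:00–08:50, 17:10–17:50.
Ulrich ∩ Dana ∩ Keiko: 17:10–17:50.
Ulrich ∩ Dana ∩ Keiko ∩ Viktor: 17:20–17:30.
Ulrich ∩ Dana ∩ Keiko ∩ Viktor ∩ Kira: 17:20–17:30.
Restricted to 08:10–19:00: 17:20–17:30.
Total common minutes: 10.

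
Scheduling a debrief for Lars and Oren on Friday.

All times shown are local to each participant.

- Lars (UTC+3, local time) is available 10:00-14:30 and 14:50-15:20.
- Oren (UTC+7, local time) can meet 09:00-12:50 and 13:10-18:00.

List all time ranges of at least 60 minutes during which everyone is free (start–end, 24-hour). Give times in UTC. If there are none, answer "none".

07:00–11:00

Lars → UTC: 07:00–11:30, 11:50–12:20.
Oren → UTC: 02:00–05:50, 06:10–11:00.
Lars ∩ Oren: 07:00–11:00.
Windows ≥ 60 min: 07:00–11:00.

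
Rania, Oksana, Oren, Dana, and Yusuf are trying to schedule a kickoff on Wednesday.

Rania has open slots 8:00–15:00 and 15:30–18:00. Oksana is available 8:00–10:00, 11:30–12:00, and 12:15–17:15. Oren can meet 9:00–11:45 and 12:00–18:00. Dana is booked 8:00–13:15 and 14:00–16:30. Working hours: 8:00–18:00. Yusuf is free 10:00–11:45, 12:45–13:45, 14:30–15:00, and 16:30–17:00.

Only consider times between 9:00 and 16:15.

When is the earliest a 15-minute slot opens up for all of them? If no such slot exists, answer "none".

13:15

Dana free within 08:00–18:00: 13:15–14:00, 16:30–18:00.
Rania ∩ Oksana: 08:00–10:00, 11:30–12:00, 12:15–15:00, 15:30–17:15.
Rania ∩ Oksana ∩ Oren: 09:00–10:00, 11:30–11:45, 12:15–15:00, 15:30–17:15.
Rania ∩ Oksana ∩ Oren ∩ Dana: 13:15–14:00, 16:30–17:15.
Rania ∩ Oksana ∩ Oren ∩ Dana ∩ Yusuf: 13:15–13:45, 16:30–17:00.
Restricted to 09:00–16:15: 13:15–13:45.
Windows ≥ 15 min: 13:15–13:45.
Earliest such window starts at 13:15.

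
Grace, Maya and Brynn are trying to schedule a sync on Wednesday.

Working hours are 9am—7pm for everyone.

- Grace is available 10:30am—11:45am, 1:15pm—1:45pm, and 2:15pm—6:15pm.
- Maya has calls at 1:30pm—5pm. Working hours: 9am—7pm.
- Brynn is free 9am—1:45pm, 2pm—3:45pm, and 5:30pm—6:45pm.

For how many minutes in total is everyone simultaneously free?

135 minutes

Maya free within 09:00–19:00: 09:00–13:30, 17:00–19:00.
Grace ∩ Maya: 10:30–11:45, 13:15–13:30, 17:00–18:15.
Grace ∩ Maya ∩ Brynn: 10:30–11:45, 13:15–13:30, 17:30–18:15.
Total common minutes: 75 + 15 + 45 = 135.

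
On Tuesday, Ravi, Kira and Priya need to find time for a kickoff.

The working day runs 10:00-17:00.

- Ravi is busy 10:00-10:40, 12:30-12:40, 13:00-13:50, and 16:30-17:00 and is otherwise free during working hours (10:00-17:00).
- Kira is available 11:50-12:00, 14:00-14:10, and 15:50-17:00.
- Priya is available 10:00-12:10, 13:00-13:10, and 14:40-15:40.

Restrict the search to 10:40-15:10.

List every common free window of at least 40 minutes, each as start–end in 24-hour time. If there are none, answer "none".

Ravi free within 10:00–17:00: 10:40–12:30, 12:40–13:00, 13:50–16:30.
Ravi ∩ Kira: 11:50–12:00, 14:00–14:10, 15:50–16:30.
Ravi ∩ Kira ∩ Priya: 11:50–12:00.
Restricted to 10:40–15:10: 11:50–12:00.
Windows ≥ 40 min: (none).

none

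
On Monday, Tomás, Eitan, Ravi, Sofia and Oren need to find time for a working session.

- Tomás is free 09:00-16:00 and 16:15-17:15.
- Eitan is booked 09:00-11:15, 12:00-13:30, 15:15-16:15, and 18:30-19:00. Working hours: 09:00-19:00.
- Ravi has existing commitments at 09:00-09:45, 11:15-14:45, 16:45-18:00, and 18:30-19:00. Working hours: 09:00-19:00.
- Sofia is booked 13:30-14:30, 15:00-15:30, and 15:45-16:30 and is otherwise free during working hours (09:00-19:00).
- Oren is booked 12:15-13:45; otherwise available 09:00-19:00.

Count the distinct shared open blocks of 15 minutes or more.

Eitan free within 09:00–19:00: 11:15–12:00, 13:30–15:15, 16:15–18:30.
Ravi free within 09:00–19:00: 09:45–11:15, 14:45–16:45, 18:00–18:30.
Sofia free within 09:00–19:00: 09:00–13:30, 14:30–15:00, 15:30–15:45, 16:30–19:00.
Oren free within 09:00–19:00: 09:00–12:15, 13:45–19:00.
Tomás ∩ Eitan: 11:15–12:00, 13:30–15:15, 16:15–17:15.
Tomás ∩ Eitan ∩ Ravi: 14:45–15:15, 16:15–16:45.
Tomás ∩ Eitan ∩ Ravi ∩ Sofia: 14:45–15:00, 16:30–16:45.
Tomás ∩ Eitan ∩ Ravi ∩ Sofia ∩ Oren: 14:45–15:00, 16:30–16:45.
Windows ≥ 15 min: 14:45–15:00, 16:30–16:45.
That's 2 windows.

2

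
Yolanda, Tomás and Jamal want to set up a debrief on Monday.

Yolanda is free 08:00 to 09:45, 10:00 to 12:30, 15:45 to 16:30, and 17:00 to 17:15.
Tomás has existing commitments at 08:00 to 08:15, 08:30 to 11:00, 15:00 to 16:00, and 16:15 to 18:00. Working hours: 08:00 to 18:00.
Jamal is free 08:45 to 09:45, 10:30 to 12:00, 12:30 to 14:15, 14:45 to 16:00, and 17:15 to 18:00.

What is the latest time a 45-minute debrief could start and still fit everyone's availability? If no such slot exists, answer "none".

11:15

Tomás free within 08:00–18:00: 08:15–08:30, 11:00–15:00, 16:00–16:15.
Yolanda ∩ Tomás: 08:15–08:30, 11:00–12:30, 16:00–16:15.
Yolanda ∩ Tomás ∩ Jamal: 11:00–12:00.
Windows ≥ 45 min: 11:00–12:00.
Latest start in the last window 11:00–12:00 is 12:00 − 45 min = 11:15.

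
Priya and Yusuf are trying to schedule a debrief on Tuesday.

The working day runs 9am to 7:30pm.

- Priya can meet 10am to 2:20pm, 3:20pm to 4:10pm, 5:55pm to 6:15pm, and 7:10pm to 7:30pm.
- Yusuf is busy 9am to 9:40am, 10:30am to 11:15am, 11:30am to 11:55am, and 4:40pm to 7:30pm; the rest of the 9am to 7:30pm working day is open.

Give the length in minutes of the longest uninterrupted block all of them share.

145 minutes

Yusuf free within 09:00–19:30: 09:40–10:30, 11:15–11:30, 11:55–16:40.
Priya ∩ Yusuf: 10:00–10:30, 11:15–11:30, 11:55–14:20, 15:20–16:10.
Common window lengths: 30, 15, 145, 50 min; longest is 145.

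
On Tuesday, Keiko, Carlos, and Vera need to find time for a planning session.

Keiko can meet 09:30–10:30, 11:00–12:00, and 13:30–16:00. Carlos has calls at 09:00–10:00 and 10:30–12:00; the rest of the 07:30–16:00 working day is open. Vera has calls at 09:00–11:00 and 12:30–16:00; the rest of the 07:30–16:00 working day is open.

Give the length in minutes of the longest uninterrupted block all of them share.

Carlos free within 07:30–16:00: 07:30–09:00, 10:00–10:30, 12:00–16:00.
Vera free within 07:30–16:00: 07:30–09:00, 11:00–12:30.
Keiko ∩ Carlos: 10:00–10:30, 13:30–16:00.
Keiko ∩ Carlos ∩ Vera: (none).
No common window.

0 minutes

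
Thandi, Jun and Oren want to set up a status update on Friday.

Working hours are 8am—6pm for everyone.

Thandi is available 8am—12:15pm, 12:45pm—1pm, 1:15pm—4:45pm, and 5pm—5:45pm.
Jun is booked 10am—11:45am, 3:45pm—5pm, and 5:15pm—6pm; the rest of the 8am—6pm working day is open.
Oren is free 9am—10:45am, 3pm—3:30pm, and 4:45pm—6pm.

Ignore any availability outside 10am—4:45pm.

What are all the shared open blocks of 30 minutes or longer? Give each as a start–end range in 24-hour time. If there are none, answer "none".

Jun free within 08:00–18:00: 08:00–10:00, 11:45–15:45, 17:00–17:15.
Thandi ∩ Jun: 08:00–10:00, 11:45–12:15, 12:45–13:00, 13:15–15:45, 17:00–17:15.
Thandi ∩ Jun ∩ Oren: 09:00–10:00, 15:00–15:30, 17:00–17:15.
Restricted to 10:00–16:45: 15:00–15:30.
Windows ≥ 30 min: 15:00–15:30.

15:00–15:30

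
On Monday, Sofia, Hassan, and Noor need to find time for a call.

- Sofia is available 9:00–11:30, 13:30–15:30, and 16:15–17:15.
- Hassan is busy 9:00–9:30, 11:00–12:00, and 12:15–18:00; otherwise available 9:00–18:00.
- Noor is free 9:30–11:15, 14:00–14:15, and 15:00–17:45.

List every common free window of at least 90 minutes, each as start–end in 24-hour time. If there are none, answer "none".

09:30–11:00

Hassan free within 09:00–18:00: 09:30–11:00, 12:00–12:15.
Sofia ∩ Hassan: 09:30–11:00.
Sofia ∩ Hassan ∩ Noor: 09:30–11:00.
Windows ≥ 90 min: 09:30–11:00.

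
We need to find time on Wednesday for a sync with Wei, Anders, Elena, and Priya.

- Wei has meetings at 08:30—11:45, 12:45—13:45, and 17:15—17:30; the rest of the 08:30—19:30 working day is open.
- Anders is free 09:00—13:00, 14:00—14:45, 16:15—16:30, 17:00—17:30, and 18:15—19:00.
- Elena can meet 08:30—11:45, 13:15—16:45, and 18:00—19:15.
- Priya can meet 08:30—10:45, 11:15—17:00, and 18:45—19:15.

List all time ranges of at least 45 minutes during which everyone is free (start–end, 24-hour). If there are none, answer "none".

Wei free within 08:30–19:30: 11:45–12:45, 13:45–17:15, 17:30–19:30.
Wei ∩ Anders: 11:45–12:45, 14:00–14:45, 16:15–16:30, 17:00–17:15, 18:15–19:00.
Wei ∩ Anders ∩ Elena: 14:00–14:45, 16:15–16:30, 18:15–19:00.
Wei ∩ Anders ∩ Elena ∩ Priya: 14:00–14:45, 16:15–16:30, 18:45–19:00.
Windows ≥ 45 min: 14:00–14:45.

14:00–14:45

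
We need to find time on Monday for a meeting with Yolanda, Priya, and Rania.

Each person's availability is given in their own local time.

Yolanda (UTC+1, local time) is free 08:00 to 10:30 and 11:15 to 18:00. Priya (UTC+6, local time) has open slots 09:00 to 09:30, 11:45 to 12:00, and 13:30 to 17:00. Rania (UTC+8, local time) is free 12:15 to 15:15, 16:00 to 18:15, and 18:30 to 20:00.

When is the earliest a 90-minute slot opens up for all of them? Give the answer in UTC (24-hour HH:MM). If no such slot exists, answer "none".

Yolanda → UTC: 07:00–09:30, 10:15–17:00.
Priya → UTC: 03:00–03:30, 05:45–06:00, 07:30–11:00.
Rania → UTC: 04:15–07:15, 08:00–10:15, 10:30–12:00.
Yolanda ∩ Priya: 07:30–09:30, 10:15–11:00.
Yolanda ∩ Priya ∩ Rania: 08:00–09:30, 10:30–11:00.
Windows ≥ 90 min: 08:00–09:30.
Earliest such window starts at 08:00.

08:00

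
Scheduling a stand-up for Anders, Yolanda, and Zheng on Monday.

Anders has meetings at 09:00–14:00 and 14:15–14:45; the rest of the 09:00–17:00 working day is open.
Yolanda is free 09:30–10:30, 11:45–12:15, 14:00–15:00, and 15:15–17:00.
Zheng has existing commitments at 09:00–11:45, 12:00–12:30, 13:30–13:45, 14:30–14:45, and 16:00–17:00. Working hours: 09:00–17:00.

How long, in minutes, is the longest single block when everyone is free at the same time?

45 minutes

Anders free within 09:00–17:00: 14:00–14:15, 14:45–17:00.
Zheng free within 09:00–17:00: 11:45–12:00, 12:30–13:30, 13:45–14:30, 14:45–16:00.
Anders ∩ Yolanda: 14:00–14:15, 14:45–15:00, 15:15–17:00.
Anders ∩ Yolanda ∩ Zheng: 14:00–14:15, 14:45–15:00, 15:15–16:00.
Common window lengths: 15, 15, 45 min; longest is 45.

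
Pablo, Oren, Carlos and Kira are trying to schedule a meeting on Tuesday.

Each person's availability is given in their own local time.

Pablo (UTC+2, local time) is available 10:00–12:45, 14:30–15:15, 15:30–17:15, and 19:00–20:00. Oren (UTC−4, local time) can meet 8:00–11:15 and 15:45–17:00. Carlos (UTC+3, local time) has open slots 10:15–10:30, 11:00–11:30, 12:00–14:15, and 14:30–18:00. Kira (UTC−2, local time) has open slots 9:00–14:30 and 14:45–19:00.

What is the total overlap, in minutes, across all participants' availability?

Pablo → UTC: 08:00–10:45, 12:30–13:15, 13:30–15:15, 17:00–18:00.
Oren → UTC: 12:00–15:15, 19:45–21:00.
Carlos → UTC: 07:15–07:30, 08:00–08:30, 09:00–11:15, 11:30–15:00.
Kira → UTC: 11:00–16:30, 16:45–21:00.
Pablo ∩ Oren: 12:30–13:15, 13:30–15:15.
Pablo ∩ Oren ∩ Carlos: 12:30–13:15, 13:30–15:00.
Pablo ∩ Oren ∩ Carlos ∩ Kira: 12:30–13:15, 13:30–15:00.
Total common minutes: 45 + 90 = 135.

135 minutes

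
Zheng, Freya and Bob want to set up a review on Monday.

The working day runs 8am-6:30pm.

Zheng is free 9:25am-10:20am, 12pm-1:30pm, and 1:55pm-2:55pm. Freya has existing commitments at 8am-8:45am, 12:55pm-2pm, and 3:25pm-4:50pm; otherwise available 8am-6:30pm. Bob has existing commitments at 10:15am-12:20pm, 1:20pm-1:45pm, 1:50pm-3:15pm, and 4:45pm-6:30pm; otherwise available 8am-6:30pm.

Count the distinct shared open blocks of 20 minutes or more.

2

Freya free within 08:00–18:30: 08:45–12:55, 14:00–15:25, 16:50–18:30.
Bob free within 08:00–18:30: 08:00–10:15, 12:20–13:20, 13:45–13:50, 15:15–16:45.
Zheng ∩ Freya: 09:25–10:20, 12:00–12:55, 14:00–14:55.
Zheng ∩ Freya ∩ Bob: 09:25–10:15, 12:20–12:55.
Windows ≥ 20 min: 09:25–10:15, 12:20–12:55.
That's 2 windows.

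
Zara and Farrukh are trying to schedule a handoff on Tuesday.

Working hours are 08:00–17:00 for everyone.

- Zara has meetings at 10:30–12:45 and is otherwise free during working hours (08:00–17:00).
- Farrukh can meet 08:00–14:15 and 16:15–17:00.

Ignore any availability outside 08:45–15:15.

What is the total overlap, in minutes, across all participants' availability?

Zara free within 08:00–17:00: 08:00–10:30, 12:45–17:00.
Zara ∩ Farrukh: 08:00–10:30, 12:45–14:15, 16:15–17:00.
Restricted to 08:45–15:15: 08:45–10:30, 12:45–14:15.
Total common minutes: 105 + 90 = 195.

195 minutes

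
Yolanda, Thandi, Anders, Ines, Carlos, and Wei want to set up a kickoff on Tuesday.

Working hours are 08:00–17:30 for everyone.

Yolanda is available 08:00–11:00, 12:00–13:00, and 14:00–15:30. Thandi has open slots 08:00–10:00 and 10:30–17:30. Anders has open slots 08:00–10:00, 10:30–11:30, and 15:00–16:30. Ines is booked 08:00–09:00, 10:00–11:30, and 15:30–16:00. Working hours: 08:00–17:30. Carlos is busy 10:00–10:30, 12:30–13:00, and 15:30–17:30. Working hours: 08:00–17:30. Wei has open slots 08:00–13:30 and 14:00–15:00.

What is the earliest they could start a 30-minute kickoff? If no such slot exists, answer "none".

Ines free within 08:00–17:30: 09:00–10:00, 11:30–15:30, 16:00–17:30.
Carlos free within 08:00–17:30: 08:00–10:00, 10:30–12:30, 13:00–15:30.
Yolanda ∩ Thandi: 08:00–10:00, 10:30–11:00, 12:00–13:00, 14:00–15:30.
Yolanda ∩ Thandi ∩ Anders: 08:00–10:00, 10:30–11:00, 15:00–15:30.
Yolanda ∩ Thandi ∩ Anders ∩ Ines: 09:00–10:00, 15:00–15:30.
Yolanda ∩ Thandi ∩ Anders ∩ Ines ∩ Carlos: 09:00–10:00, 15:00–15:30.
Yolanda ∩ Thandi ∩ Anders ∩ Ines ∩ Carlos ∩ Wei: 09:00–10:00.
Windows ≥ 30 min: 09:00–10:00.
Earliest such window starts at 09:00.

09:00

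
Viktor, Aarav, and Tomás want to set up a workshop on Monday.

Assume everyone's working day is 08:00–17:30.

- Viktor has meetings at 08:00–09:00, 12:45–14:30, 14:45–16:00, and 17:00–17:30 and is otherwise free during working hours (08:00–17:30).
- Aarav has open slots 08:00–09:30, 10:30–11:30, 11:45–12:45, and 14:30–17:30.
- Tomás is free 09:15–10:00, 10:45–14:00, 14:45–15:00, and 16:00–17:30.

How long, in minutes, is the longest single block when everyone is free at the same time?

Viktor free within 08:00–17:30: 09:00–12:45, 14:30–14:45, 16:00–17:00.
Viktor ∩ Aarav: 09:00–09:30, 10:30–11:30, 11:45–12:45, 14:30–14:45, 16:00–17:00.
Viktor ∩ Aarav ∩ Tomás: 09:15–09:30, 10:45–11:30, 11:45–12:45, 16:00–17:00.
Common window lengths: 15, 45, 60, 60 min; longest is 60.

60 minutes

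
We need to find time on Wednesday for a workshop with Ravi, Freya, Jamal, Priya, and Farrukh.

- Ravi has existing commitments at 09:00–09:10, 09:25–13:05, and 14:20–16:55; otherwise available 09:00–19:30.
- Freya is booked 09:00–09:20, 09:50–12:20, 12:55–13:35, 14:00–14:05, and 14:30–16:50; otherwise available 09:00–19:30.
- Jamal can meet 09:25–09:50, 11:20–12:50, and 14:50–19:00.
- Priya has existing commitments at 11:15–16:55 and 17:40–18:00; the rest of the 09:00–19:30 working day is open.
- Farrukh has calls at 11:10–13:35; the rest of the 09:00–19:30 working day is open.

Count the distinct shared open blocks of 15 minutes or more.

2

Ravi free within 09:00–19:30: 09:10–09:25, 13:05–14:20, 16:55–19:30.
Freya free within 09:00–19:30: 09:20–09:50, 12:20–12:55, 13:35–14:00, 14:05–14:30, 16:50–19:30.
Priya free within 09:00–19:30: 09:00–11:15, 16:55–17:40, 18:00–19:30.
Farrukh free within 09:00–19:30: 09:00–11:10, 13:35–19:30.
Ravi ∩ Freya: 09:20–09:25, 13:35–14:00, 14:05–14:20, 16:55–19:30.
Ravi ∩ Freya ∩ Jamal: 16:55–19:00.
Ravi ∩ Freya ∩ Jamal ∩ Priya: 16:55–17:40, 18:00–19:00.
Ravi ∩ Freya ∩ Jamal ∩ Priya ∩ Farrukh: 16:55–17:40, 18:00–19:00.
Windows ≥ 15 min: 16:55–17:40, 18:00–19:00.
That's 2 windows.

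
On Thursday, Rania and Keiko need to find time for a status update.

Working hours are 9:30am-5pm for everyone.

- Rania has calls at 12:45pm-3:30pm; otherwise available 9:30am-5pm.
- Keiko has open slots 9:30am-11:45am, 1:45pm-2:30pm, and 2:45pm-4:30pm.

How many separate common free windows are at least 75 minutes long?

1

Rania free within 09:30–17:00: 09:30–12:45, 15:30–17:00.
Rania ∩ Keiko: 09:30–11:45, 15:30–16:30.
Windows ≥ 75 min: 09:30–11:45.
That's 1 window.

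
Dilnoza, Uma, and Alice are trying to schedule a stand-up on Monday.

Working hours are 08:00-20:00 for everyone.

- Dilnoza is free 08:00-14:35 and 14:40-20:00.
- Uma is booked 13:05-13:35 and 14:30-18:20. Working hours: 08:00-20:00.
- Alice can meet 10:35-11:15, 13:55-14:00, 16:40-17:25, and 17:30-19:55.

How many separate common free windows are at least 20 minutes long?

2

Uma free within 08:00–20:00: 08:00–13:05, 13:35–14:30, 18:20–20:00.
Dilnoza ∩ Uma: 08:00–13:05, 13:35–14:30, 18:20–20:00.
Dilnoza ∩ Uma ∩ Alice: 10:35–11:15, 13:55–14:00, 18:20–19:55.
Windows ≥ 20 min: 10:35–11:15, 18:20–19:55.
That's 2 windows.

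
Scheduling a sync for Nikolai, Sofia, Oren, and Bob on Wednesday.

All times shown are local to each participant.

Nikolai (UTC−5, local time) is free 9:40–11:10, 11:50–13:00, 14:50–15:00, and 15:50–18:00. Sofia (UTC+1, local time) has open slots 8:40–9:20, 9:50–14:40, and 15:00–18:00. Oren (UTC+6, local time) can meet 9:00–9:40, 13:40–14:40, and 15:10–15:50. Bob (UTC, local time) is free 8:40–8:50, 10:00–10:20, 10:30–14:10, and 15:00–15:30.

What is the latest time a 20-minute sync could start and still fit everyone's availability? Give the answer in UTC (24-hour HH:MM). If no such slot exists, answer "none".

Nikolai → UTC: 14:40–16:10, 16:50–18:00, 19:50–20:00, 20:50–23:00.
Sofia → UTC: 07:40–08:20, 08:50–13:40, 14:00–17:00.
Oren → UTC: 03:00–03:40, 07:40–08:40, 09:10–09:50.
Bob → UTC: 08:40–08:50, 10:00–10:20, 10:30–14:10, 15:00–15:30.
Nikolai ∩ Sofia: 14:40–16:10, 16:50–17:00.
Nikolai ∩ Sofia ∩ Oren: (none).
Nikolai ∩ Sofia ∩ Oren ∩ Bob: (none).
Windows ≥ 20 min: (none).

none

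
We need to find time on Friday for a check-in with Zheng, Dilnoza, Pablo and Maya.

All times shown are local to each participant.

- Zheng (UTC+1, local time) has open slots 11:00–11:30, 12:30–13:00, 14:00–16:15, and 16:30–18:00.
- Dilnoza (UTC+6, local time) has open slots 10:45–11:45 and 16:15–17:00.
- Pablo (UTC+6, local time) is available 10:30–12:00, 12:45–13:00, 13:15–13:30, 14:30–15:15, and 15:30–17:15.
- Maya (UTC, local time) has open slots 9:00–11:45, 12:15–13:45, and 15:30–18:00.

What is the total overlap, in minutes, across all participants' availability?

Zheng → UTC: 10:00–10:30, 11:30–12:00, 13:00–15:15, 15:30–17:00.
Dilnoza → UTC: 04:45–05:45, 10:15–11:00.
Pablo → UTC: 04:30–06:00, 06:45–07:00, 07:15–07:30, 08:30–09:15, 09:30–11:15.
Maya → UTC: 09:00–11:45, 12:15–13:45, 15:30–18:00.
Zheng ∩ Dilnoza: 10:15–10:30.
Zheng ∩ Dilnoza ∩ Pablo: 10:15–10:30.
Zheng ∩ Dilnoza ∩ Pablo ∩ Maya: 10:15–10:30.
Total common minutes: 15.

15 minutes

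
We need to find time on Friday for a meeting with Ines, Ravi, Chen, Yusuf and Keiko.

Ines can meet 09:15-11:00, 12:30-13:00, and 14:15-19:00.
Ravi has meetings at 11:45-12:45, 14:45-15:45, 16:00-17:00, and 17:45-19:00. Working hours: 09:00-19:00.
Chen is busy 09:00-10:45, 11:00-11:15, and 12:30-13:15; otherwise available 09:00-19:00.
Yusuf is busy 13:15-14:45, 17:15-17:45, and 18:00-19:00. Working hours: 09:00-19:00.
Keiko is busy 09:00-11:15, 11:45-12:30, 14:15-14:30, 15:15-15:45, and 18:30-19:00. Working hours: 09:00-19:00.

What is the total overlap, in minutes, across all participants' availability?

30 minutes

Ravi free within 09:00–19:00: 09:00–11:45, 12:45–14:45, 15:45–16:00, 17:00–17:45.
Chen free within 09:00–19:00: 10:45–11:00, 11:15–12:30, 13:15–19:00.
Yusuf free within 09:00–19:00: 09:00–13:15, 14:45–17:15, 17:45–18:00.
Keiko free within 09:00–19:00: 11:15–11:45, 12:30–14:15, 14:30–15:15, 15:45–18:30.
Ines ∩ Ravi: 09:15–11:00, 12:45–13:00, 14:15–14:45, 15:45–16:00, 17:00–17:45.
Ines ∩ Ravi ∩ Chen: 10:45–11:00, 14:15–14:45, 15:45–16:00, 17:00–17:45.
Ines ∩ Ravi ∩ Chen ∩ Yusuf: 10:45–11:00, 15:45–16:00, 17:00–17:15.
Ines ∩ Ravi ∩ Chen ∩ Yusuf ∩ Keiko: 15:45–16:00, 17:00–17:15.
Total common minutes: 15 + 15 = 30.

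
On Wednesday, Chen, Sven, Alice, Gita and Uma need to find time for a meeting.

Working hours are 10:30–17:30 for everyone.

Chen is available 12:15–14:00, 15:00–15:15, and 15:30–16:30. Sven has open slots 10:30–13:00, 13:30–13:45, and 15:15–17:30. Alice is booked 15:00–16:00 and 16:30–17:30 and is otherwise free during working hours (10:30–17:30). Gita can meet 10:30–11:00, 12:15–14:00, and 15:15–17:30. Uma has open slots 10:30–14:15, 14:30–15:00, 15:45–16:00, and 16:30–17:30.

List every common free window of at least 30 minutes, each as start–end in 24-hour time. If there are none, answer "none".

12:15–13:00

Alice free within 10:30–17:30: 10:30–15:00, 16:00–16:30.
Chen ∩ Sven: 12:15–13:00, 13:30–13:45, 15:30–16:30.
Chen ∩ Sven ∩ Alice: 12:15–13:00, 13:30–13:45, 16:00–16:30.
Chen ∩ Sven ∩ Alice ∩ Gita: 12:15–13:00, 13:30–13:45, 16:00–16:30.
Chen ∩ Sven ∩ Alice ∩ Gita ∩ Uma: 12:15–13:00, 13:30–13:45.
Windows ≥ 30 min: 12:15–13:00.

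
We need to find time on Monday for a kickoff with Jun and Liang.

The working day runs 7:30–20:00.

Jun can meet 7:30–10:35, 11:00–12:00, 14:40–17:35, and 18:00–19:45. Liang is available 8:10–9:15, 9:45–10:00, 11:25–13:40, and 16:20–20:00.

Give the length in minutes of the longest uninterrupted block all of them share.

Jun ∩ Liang: 08:10–09:15, 09:45–10:00, 11:25–12:00, 16:20–17:35, 18:00–19:45.
Common window lengths: 65, 15, 35, 75, 105 min; longest is 105.

105 minutes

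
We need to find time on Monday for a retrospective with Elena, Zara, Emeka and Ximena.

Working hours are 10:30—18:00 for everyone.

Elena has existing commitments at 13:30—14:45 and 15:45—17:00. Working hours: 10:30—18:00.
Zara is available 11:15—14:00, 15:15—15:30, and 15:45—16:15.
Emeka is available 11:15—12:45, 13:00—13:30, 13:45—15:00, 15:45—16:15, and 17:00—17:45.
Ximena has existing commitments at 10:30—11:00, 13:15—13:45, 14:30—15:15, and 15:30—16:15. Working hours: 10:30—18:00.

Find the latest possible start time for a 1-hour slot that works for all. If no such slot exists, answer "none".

Elena free within 10:30–18:00: 10:30–13:30, 14:45–15:45, 17:00–18:00.
Ximena free within 10:30–18:00: 11:00–13:15, 13:45–14:30, 15:15–15:30, 16:15–18:00.
Elena ∩ Zara: 11:15–13:30, 15:15–15:30.
Elena ∩ Zara ∩ Emeka: 11:15–12:45, 13:00–13:30.
Elena ∩ Zara ∩ Emeka ∩ Ximena: 11:15–12:45, 13:00–13:15.
Windows ≥ 60 min: 11:15–12:45.
Latest start in the last window 11:15–12:45 is 12:45 − 60 min = 11:45.

11:45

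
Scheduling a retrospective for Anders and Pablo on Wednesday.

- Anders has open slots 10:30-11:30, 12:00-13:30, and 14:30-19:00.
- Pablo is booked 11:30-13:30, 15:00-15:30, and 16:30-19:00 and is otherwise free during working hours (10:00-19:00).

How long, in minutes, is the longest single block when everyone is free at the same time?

Pablo free within 10:00–19:00: 10:00–11:30, 13:30–15:00, 15:30–16:30.
Anders ∩ Pablo: 10:30–11:30, 14:30–15:00, 15:30–16:30.
Common window lengths: 60, 30, 60 min; longest is 60.

60 minutes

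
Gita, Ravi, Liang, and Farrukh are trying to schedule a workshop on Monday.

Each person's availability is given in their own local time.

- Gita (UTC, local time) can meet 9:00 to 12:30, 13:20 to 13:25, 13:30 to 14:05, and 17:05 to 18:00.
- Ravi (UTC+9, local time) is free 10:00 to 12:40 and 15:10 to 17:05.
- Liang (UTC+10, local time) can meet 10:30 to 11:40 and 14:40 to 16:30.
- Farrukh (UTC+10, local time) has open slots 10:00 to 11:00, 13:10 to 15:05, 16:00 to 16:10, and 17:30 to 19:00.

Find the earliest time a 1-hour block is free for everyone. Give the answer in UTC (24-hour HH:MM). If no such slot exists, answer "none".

Gita → UTC: 09:00–12:30, 13:20–13:25, 13:30–14:05, 17:05–18:00.
Ravi → UTC: 01:00–03:40, 06:10–08:05.
Liang → UTC: 00:30–01:40, 04:40–06:30.
Farrukh → UTC: 00:00–01:00, 03:10–05:05, 06:00–06:10, 07:30–09:00.
Gita ∩ Ravi: (none).
Gita ∩ Ravi ∩ Liang: (none).
Gita ∩ Ravi ∩ Liang ∩ Farrukh: (none).
Windows ≥ 60 min: (none).

none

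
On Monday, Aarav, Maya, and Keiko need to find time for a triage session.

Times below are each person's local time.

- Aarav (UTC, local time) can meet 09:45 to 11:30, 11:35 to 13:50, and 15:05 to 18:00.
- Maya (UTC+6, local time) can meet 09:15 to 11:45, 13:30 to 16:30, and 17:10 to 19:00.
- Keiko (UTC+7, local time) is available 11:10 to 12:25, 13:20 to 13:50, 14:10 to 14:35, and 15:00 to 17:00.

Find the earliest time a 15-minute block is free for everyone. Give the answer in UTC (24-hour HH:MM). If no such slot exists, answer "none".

09:45

Aarav → UTC: 09:45–11:30, 11:35–13:50, 15:05–18:00.
Maya → UTC: 03:15–05:45, 07:30–10:30, 11:10–13:00.
Keiko → UTC: 04:10–05:25, 06:20–06:50, 07:10–07:35, 08:00–10:00.
Aarav ∩ Maya: 09:45–10:30, 11:10–11:30, 11:35–13:00.
Aarav ∩ Maya ∩ Keiko: 09:45–10:00.
Windows ≥ 15 min: 09:45–10:00.
Earliest such window starts at 09:45.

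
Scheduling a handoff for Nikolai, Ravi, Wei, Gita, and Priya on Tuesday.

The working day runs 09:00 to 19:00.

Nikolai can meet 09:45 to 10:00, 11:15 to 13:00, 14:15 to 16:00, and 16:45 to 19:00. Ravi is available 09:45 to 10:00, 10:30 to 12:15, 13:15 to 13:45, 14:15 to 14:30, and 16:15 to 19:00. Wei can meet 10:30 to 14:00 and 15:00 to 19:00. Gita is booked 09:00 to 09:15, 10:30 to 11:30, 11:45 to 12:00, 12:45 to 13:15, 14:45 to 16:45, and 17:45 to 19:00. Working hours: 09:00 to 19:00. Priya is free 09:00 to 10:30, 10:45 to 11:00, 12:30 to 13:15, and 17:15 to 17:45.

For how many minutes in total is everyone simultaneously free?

Gita free within 09:00–19:00: 09:15–10:30, 11:30–11:45, 12:00–12:45, 13:15–14:45, 16:45–17:45.
Nikolai ∩ Ravi: 09:45–10:00, 11:15–12:15, 14:15–14:30, 16:45–19:00.
Nikolai ∩ Ravi ∩ Wei: 11:15–12:15, 16:45–19:00.
Nikolai ∩ Ravi ∩ Wei ∩ Gita: 11:30–11:45, 12:00–12:15, 16:45–17:45.
Nikolai ∩ Ravi ∩ Wei ∩ Gita ∩ Priya: 17:15–17:45.
Total common minutes: 30.

30 minutes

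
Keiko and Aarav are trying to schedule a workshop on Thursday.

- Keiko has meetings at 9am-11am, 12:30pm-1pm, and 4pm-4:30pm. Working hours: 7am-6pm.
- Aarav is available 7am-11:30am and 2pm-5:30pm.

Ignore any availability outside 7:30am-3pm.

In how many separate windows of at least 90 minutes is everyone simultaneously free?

Keiko free within 07:00–18:00: 07:00–09:00, 11:00–12:30, 13:00–16:00, 16:30–18:00.
Keiko ∩ Aarav: 07:00–09:00, 11:00–11:30, 14:00–16:00, 16:30–17:30.
Restricted to 07:30–15:00: 07:30–09:00, 11:00–11:30, 14:00–15:00.
Windows ≥ 90 min: 07:30–09:00.
That's 1 window.

1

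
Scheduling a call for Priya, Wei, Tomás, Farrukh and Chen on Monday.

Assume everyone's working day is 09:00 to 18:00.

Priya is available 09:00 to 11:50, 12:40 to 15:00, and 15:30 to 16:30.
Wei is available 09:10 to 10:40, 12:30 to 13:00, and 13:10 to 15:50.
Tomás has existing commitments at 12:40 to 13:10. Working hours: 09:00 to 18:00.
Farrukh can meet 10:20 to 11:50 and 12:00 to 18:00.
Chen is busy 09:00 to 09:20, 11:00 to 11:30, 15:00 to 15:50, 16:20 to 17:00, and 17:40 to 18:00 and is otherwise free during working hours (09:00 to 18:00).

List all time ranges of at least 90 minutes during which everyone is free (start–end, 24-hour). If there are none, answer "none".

Tomás free within 09:00–18:00: 09:00–12:40, 13:10–18:00.
Chen free within 09:00–18:00: 09:20–11:00, 11:30–15:00, 15:50–16:20, 17:00–17:40.
Priya ∩ Wei: 09:10–10:40, 12:40–13:00, 13:10–15:00, 15:30–15:50.
Priya ∩ Wei ∩ Tomás: 09:10–10:40, 13:10–15:00, 15:30–15:50.
Priya ∩ Wei ∩ Tomás ∩ Farrukh: 10:20–10:40, 13:10–15:00, 15:30–15:50.
Priya ∩ Wei ∩ Tomás ∩ Farrukh ∩ Chen: 10:20–10:40, 13:10–15:00.
Windows ≥ 90 min: 13:10–15:00.

13:10–15:00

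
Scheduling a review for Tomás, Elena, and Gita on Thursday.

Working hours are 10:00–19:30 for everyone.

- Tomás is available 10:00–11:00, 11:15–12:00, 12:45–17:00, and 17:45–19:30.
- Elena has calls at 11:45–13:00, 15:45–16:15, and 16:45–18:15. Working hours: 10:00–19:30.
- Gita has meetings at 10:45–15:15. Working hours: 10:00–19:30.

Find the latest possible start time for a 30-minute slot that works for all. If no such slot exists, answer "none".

Elena free within 10:00–19:30: 10:00–11:45, 13:00–15:45, 16:15–16:45, 18:15–19:30.
Gita free within 10:00–19:30: 10:00–10:45, 15:15–19:30.
Tomás ∩ Elena: 10:00–11:00, 11:15–11:45, 13:00–15:45, 16:15–16:45, 18:15–19:30.
Tomás ∩ Elena ∩ Gita: 10:00–10:45, 15:15–15:45, 16:15–16:45, 18:15–19:30.
Windows ≥ 30 min: 10:00–10:45, 15:15–15:45, 16:15–16:45, 18:15–19:30.
Latest start in the last window 18:15–19:30 is 19:30 − 30 min = 19:00.

19:00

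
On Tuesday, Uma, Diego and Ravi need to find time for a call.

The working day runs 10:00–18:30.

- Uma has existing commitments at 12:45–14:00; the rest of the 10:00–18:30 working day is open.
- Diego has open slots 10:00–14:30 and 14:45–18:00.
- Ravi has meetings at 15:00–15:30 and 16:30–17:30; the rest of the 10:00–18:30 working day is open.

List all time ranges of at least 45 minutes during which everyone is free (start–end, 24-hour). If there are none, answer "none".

Uma free within 10:00–18:30: 10:00–12:45, 14:00–18:30.
Ravi free within 10:00–18:30: 10:00–15:00, 15:30–16:30, 17:30–18:30.
Uma ∩ Diego: 10:00–12:45, 14:00–14:30, 14:45–18:00.
Uma ∩ Diego ∩ Ravi: 10:00–12:45, 14:00–14:30, 14:45–15:00, 15:30–16:30, 17:30–18:00.
Windows ≥ 45 min: 10:00–12:45, 15:30–16:30.

10:00–12:45, 15:30–16:30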